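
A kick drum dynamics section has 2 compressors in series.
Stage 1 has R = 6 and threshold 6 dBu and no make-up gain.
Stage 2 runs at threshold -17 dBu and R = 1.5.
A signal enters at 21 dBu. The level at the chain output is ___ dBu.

0 dBu

Stage 1: 21 dBu is 15 dB over 6 dBu; at 6:1 that becomes 2.5 dB over, giving 8.5 dBu.
Stage 2: 8.5 dBu is 25.5 dB over -17 dBu; at 1.5:1 that becomes 17 dB over, giving 0 dBu.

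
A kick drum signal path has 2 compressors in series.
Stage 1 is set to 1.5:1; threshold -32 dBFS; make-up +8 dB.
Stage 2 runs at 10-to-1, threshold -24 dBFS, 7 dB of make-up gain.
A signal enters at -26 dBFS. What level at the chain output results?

-16.6 dBFS

Stage 1: 6 dB above -32 dBFS, reduced 1.5:1 to 4 dB above → -28 dBFS; +8 dB make-up → -20 dBFS.
Stage 2: -20 dBFS is 4 dB over -24 dBFS; at 10:1 that becomes 0.4 dB over, giving -23.6 dBFS; +7 dB make-up → -16.6 dBFS.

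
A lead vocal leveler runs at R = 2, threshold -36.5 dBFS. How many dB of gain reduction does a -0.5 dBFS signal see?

18 dB

-0.5 dBFS exceeds the threshold by 36 dB.
A 2:1 ratio leaves 18 dB of that excess.
Gain reduction = 36 − 18 = 18 dB.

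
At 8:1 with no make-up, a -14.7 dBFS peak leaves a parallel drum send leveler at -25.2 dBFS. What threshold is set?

Input is 12 dB above T (since output overshoot × R = input overshoot: (-25.2 − T)·8 = -14.7 − T gives T = -26.7 dBFS).
Check: -26.7 + (-14.7 − (-26.7))/8 = -26.7 + 1.5 = -25.2 dBFS. ✓

-26.7 dBFS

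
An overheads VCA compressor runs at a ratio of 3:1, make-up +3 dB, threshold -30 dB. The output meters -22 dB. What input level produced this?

-15 dB

Stripping the +3 dB make-up gives -25 dB at the gain stage.
That's 5 dB above the -30 dB threshold.
Input overshoot = R × output overshoot = 15 dB → input = -30 + 15 = -15 dB.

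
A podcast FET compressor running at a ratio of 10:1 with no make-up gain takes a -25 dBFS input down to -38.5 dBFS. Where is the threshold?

Let T be the threshold. Output overshoot = (input overshoot)/R, so -38.5 − T = (-25 − T)/10.
10·(-38.5 − T) = -25 − T → 9·T = -385 − (-25) = -360.
T = -360/9 = -40 dBFS.

-40 dBFS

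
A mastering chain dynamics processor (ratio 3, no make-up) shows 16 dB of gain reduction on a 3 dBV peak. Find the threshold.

Input is 24 dB above T (since output overshoot × R = input overshoot: (-13 − T)·3 = 3 − T gives T = -21 dBV).
Check: -21 + (3 − (-21))/3 = -21 + 8 = -13 dBV. ✓

-21 dBV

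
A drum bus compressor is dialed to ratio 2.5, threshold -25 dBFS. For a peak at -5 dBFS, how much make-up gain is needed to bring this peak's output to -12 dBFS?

The peak compresses to -25 + 20/2.5 = -17 dBFS.
To reach -12 dBFS requires -12 − (-17) = 5 dB of make-up.

5 dB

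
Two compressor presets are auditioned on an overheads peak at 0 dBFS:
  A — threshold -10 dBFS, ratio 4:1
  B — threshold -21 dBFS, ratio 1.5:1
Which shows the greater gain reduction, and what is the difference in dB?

A: GR = 10 − 10/4 = 7.5 dB.
B: GR = 21 − 21/1.5 = 7 dB.
Difference: 0.5 dB in favour of A.

A, by 0.5 dB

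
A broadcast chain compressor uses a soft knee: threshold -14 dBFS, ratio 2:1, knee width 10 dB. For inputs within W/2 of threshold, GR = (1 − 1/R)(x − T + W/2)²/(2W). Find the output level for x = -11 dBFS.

-12.6 dBFS

x − T + W/2 = -11 − (-14) + 5 = 8.
GR = (1 − 1/2) × 8² / 20 = 0.5 × 64 / 20 = 1.6 dB.
Output = -11 − 1.6 = -12.6 dBFS.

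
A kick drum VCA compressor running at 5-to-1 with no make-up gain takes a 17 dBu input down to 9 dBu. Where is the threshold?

7 dBu

Input is 10 dB above T (since output overshoot × R = input overshoot: (9 − T)·5 = 17 − T gives T = 7 dBu).
Check: 7 + (17 − 7)/5 = 7 + 2 = 9 dBu. ✓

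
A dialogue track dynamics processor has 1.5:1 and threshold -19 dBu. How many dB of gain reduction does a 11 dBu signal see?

Overshoot = 11 − (-19) = 30 dB.
After 1.5:1 compression the overshoot becomes 30/1.5 = 20 dB.
So the signal is attenuated by 30 − 20 = 10 dB.

10 dB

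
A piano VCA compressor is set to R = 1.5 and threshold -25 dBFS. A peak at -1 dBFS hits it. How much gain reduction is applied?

The signal is 24 dB above threshold.
A 1.5:1 ratio leaves 16 dB of that excess.
Gain reduction = 24 − 16 = 8 dB.

8 dB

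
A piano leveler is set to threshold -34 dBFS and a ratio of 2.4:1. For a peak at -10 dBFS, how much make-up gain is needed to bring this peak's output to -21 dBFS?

3 dB

Overshoot 24 dB → 24/2.4 = 10 dB after compression, so the compressed level is -34 + 10 = -24 dBFS.
Make-up = target − compressed = -21 − (-24) = 3 dB.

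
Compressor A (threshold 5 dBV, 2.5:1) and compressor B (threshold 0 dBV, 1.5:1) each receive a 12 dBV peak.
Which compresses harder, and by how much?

A, by 0.2 dB

A: overshoot 7 dB → output overshoot 2.8 dB → GR 4.2 dB.
B: overshoot 12 dB → output overshoot 8 dB → GR 4 dB.
A reduces 0.2 dB more.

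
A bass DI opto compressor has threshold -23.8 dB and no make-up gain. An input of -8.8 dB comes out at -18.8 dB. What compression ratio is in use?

Input overshoot = -8.8 − (-23.8) = 15 dB; output overshoot = -18.8 − (-23.8) = 5 dB.
Ratio = 15 / 5 = 3.

3:1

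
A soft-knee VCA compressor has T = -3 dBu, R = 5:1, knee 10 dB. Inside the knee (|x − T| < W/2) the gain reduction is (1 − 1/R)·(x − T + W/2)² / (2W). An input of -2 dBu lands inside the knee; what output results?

-3.44 dBu

x − T + W/2 = -2 − (-3) + 5 = 6.
GR = (1 − 1/5) × 6² / 20 = 0.8 × 36 / 20 = 1.44 dB.
Output = -2 − 1.44 = -3.44 dBu.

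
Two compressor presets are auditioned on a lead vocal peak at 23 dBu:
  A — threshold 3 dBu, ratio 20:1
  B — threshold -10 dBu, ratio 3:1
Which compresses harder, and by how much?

A: 20 dB over, compressed to 1 dB over, so 19 dB of GR.
B: 33 dB over, compressed to 11 dB over, so 22 dB of GR.
B reduces 3 dB more.

B, by 3 dB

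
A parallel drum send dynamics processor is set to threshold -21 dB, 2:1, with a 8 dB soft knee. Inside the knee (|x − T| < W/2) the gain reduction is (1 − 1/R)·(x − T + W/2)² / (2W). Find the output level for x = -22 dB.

-22.28125 dB

x − T + W/2 = -22 − (-21) + 4 = 3.
GR = (1 − 1/2) × 3² / 16 = 0.5 × 9 / 16 = 0.28125 dB.
Output = -22 − 0.28125 = -22.28125 dB.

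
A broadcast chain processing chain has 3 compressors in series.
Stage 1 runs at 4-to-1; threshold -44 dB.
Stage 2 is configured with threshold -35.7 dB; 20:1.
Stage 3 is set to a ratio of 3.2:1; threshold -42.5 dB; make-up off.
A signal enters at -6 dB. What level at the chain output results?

-40.35625 dB

Stage 1: -6 dB is 38 dB over -44 dB; at 4:1 that becomes 9.5 dB over, giving -34.5 dB.
Stage 2: 1.2 dB above -35.7 dB, reduced 20:1 to 0.06 dB above → -35.64 dB.
Stage 3: 6.86 dB above -42.5 dB, reduced 3.2:1 to 2.14375 dB above → -40.35625 dB.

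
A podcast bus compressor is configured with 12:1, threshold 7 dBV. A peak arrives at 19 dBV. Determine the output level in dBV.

19 dBV sits 12 dB over threshold.
12:1 compression reduces that to 12/12 = 1 dB over.
That puts the output at 8 dBV.

8 dBV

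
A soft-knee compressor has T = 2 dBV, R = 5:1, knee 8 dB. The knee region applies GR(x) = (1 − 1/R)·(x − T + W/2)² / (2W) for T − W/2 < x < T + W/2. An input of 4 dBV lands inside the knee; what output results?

2.2 dBV

x − T + W/2 = 4 − 2 + 4 = 6.
GR = (1 − 1/5) × 6² / 16 = 0.8 × 36 / 16 = 1.8 dB.
Output = 4 − 1.8 = 2.2 dBV.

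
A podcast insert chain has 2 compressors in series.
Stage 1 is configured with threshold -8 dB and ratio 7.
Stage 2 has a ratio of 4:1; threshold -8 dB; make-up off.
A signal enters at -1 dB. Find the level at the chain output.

-7.75 dB

Stage 1: overshoot 7 dB → 7/7 = 1 dB → -7 dB.
Stage 2: overshoot 1 dB → 1/4 = 0.25 dB → -7.75 dB.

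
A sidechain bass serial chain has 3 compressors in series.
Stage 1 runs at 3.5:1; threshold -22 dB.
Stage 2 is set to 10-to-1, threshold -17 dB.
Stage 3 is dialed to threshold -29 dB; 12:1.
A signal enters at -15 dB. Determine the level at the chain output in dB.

-28.25 dB

Stage 1: overshoot 7 dB → 7/3.5 = 2 dB → -20 dB.
Stage 2: -20 dB is at or below the -17 dB threshold — no compression; output -20 dB.
Stage 3: 9 dB above -29 dB, reduced 12:1 to 0.75 dB above → -28.25 dB.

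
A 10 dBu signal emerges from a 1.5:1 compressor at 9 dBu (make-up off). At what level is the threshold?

7 dBu

Gain reduction = 10 − 9 = 1 dB; output overshoot = GR / (R − 1) = 1 / 0.5 = 2 dB.
Threshold = output − output overshoot = 9 − 2 = 7 dBu.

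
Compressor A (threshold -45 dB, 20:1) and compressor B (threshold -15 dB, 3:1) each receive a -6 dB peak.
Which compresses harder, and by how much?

A: overshoot 39 dB → output overshoot 1.95 dB → GR 37.05 dB.
B: overshoot 9 dB → output overshoot 3 dB → GR 6 dB.
A reduces 31.05 dB more.

A, by 31.05 dB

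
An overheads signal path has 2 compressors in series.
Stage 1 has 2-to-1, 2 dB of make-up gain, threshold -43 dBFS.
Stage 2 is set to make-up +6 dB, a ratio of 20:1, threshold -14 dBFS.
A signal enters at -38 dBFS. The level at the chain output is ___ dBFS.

-32.5 dBFS

Stage 1: 5 dB above -43 dBFS, reduced 2:1 to 2.5 dB above → -40.5 dBFS; +2 dB make-up → -38.5 dBFS.
Stage 2: -38.5 dBFS is at or below the -14 dBFS threshold — no compression; make-up brings it to -32.5 dBFS.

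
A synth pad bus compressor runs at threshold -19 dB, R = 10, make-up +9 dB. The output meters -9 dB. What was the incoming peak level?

-9 dB

Before make-up, the level was -9 − 9 = -18 dB.
That's 1 dB above the -19 dB threshold.
Input overshoot = R × output overshoot = 10 dB → input = -19 + 10 = -9 dB.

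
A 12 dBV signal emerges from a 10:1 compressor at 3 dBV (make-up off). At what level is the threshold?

2 dBV

Input is 10 dB above T (since output overshoot × R = input overshoot: (3 − T)·10 = 12 − T gives T = 2 dBV).
Check: 2 + (12 − 2)/10 = 2 + 1 = 3 dBV. ✓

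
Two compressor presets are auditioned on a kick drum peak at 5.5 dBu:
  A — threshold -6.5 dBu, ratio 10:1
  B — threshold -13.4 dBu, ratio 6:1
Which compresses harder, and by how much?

B, by 4.95 dB

A: overshoot 12 dB → output overshoot 1.2 dB → GR 10.8 dB.
B: overshoot 18.9 dB → output overshoot 3.15 dB → GR 15.75 dB.
B reduces 4.95 dB more.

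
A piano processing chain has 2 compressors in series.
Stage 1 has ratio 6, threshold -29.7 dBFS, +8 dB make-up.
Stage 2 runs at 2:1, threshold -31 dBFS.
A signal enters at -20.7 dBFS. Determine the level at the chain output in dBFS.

-25.6 dBFS

Stage 1: overshoot 9 dB → 9/6 = 1.5 dB → -28.2 dBFS; +8 dB make-up → -20.2 dBFS.
Stage 2: -20.2 dBFS is 10.8 dB over -31 dBFS; at 2:1 that becomes 5.4 dB over, giving -25.6 dBFS.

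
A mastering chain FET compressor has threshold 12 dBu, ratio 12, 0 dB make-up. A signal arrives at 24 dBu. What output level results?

24 dBu sits 12 dB over threshold.
The 12 dB excess becomes 1 dB after 12:1 reduction.
Output = 12 + 1 = 13 dBu.

13 dBu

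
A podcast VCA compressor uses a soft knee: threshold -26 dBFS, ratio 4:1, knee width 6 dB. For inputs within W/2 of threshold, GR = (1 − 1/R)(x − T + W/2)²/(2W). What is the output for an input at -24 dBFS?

-25.5625 dBFS

x − T + W/2 = -24 − (-26) + 3 = 5.
GR = (1 − 1/4) × 5² / 12 = 0.75 × 25 / 12 = 1.5625 dB.
Output = -24 − 1.5625 = -25.5625 dBFS.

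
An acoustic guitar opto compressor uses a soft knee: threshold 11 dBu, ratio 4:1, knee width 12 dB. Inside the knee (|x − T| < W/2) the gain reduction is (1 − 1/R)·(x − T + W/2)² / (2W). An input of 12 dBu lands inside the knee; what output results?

10.46875 dBu

x − T + W/2 = 12 − 11 + 6 = 7.
GR = (1 − 1/4) × 7² / 24 = 0.75 × 49 / 24 = 1.53125 dB.
Output = 12 − 1.53125 = 10.46875 dBu.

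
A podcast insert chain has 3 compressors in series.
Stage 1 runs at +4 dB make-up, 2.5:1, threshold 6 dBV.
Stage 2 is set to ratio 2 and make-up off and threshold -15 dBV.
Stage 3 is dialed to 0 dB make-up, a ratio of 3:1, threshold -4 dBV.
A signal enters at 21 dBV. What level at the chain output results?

-2.5 dBV

Stage 1: 21 dBV is 15 dB over 6 dBV; at 2.5:1 that becomes 6 dB over, giving 12 dBV; +4 dB make-up → 16 dBV.
Stage 2: overshoot 31 dB → 31/2 = 15.5 dB → 0.5 dBV.
Stage 3: 4.5 dB above -4 dBV, reduced 3:1 to 1.5 dB above → -2.5 dBV.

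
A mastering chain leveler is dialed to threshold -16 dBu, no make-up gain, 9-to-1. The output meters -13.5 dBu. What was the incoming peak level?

Post-compression overshoot = -13.5 − (-16) = 2.5 dB.
Input overshoot = R × output overshoot = 22.5 dB → input = -16 + 22.5 = 6.5 dBu.

6.5 dBu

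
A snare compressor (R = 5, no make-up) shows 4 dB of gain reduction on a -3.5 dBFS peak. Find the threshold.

-8.5 dBFS

Input is 5 dB above T (since output overshoot × R = input overshoot: (-7.5 − T)·5 = -3.5 − T gives T = -8.5 dBFS).
Check: -8.5 + (-3.5 − (-8.5))/5 = -8.5 + 1 = -7.5 dBFS. ✓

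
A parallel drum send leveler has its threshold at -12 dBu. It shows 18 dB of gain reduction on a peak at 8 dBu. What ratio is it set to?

Input overshoot = 8 − (-12) = 20 dB.
Output overshoot = 20 − 18 = 2 dB.
Ratio = input overshoot / output overshoot = 20 / 2 = 10.

10:1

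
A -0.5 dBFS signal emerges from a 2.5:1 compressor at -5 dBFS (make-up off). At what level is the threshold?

Input is 7.5 dB above T (since output overshoot × R = input overshoot: (-5 − T)·2.5 = -0.5 − T gives T = -8 dBFS).
Check: -8 + (-0.5 − (-8))/2.5 = -8 + 3 = -5 dBFS. ✓

-8 dBFS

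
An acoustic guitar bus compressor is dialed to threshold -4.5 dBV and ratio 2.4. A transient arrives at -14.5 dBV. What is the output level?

-14.5 dBV is 10 dB below the -4.5 dBV threshold, so no gain reduction is applied.
Output = input = -14.5 dBV.

-14.5 dBV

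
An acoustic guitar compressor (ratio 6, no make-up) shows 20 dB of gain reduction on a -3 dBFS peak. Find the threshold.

Input is 24 dB above T (since output overshoot × R = input overshoot: (-23 − T)·6 = -3 − T gives T = -27 dBFS).
Check: -27 + (-3 − (-27))/6 = -27 + 4 = -23 dBFS. ✓

-27 dBFS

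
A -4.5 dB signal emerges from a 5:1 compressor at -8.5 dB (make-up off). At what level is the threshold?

Input is 5 dB above T (since output overshoot × R = input overshoot: (-8.5 − T)·5 = -4.5 − T gives T = -9.5 dB).
Check: -9.5 + (-4.5 − (-9.5))/5 = -9.5 + 1 = -8.5 dB. ✓

-9.5 dB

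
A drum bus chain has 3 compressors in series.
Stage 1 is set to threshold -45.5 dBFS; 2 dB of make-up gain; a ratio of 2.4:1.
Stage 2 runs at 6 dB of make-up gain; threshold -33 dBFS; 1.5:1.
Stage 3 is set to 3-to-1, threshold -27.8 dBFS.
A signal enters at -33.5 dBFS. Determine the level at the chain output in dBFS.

-32.5 dBFS

Stage 1: 12 dB above -45.5 dBFS, reduced 2.4:1 to 5 dB above → -40.5 dBFS; +2 dB make-up → -38.5 dBFS.
Stage 2: below threshold (-38.5 ≤ -33); passes unchanged; make-up brings it to -32.5 dBFS.
Stage 3: -32.5 dBFS ≤ -27.8 dBFS, so stage 3 doesn't engage; output -32.5 dBFS.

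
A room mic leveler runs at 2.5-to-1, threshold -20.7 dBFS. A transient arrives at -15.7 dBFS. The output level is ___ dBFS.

-18.7 dBFS

Overshoot: -15.7 − (-20.7) = 5 dB.
2.5:1 compression reduces that to 5/2.5 = 2 dB over.
Output = -20.7 + 2 = -18.7 dBFS.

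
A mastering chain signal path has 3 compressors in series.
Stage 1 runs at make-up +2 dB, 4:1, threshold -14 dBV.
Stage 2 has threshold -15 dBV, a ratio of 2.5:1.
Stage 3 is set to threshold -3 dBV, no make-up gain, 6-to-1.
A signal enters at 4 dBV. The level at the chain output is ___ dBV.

Stage 1: 18 dB above -14 dBV, reduced 4:1 to 4.5 dB above → -9.5 dBV; +2 dB make-up → -7.5 dBV.
Stage 2: overshoot 7.5 dB → 7.5/2.5 = 3 dB → -12 dBV.
Stage 3: -12 dBV ≤ -3 dBV, so stage 3 doesn't engage; output -12 dBV.

-12 dBV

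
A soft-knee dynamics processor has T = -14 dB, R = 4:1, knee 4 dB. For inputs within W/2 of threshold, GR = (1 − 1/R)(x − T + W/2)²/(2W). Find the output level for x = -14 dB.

x − T + W/2 = -14 − (-14) + 2 = 2.
GR = (1 − 1/4) × 2² / 8 = 0.75 × 4 / 8 = 0.375 dB.
Output = -14 − 0.375 = -14.375 dB.

-14.375 dB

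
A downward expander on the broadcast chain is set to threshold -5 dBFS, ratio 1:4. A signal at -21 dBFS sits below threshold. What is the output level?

-69 dBFS

Below threshold, a 1:4 expander applies gain = (4−1)×(T − x) of attenuation.
(4−1) × 16 = 48 dB, so output = -21 − 48 = -69 dBFS.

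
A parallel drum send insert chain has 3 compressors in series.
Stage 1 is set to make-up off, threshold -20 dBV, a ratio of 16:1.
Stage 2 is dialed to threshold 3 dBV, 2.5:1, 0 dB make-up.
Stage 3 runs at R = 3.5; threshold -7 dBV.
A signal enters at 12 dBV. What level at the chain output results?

Stage 1: 12 dBV is 32 dB over -20 dBV; at 16:1 that becomes 2 dB over, giving -18 dBV.
Stage 2: below threshold (-18 ≤ 3); passes unchanged; output -18 dBV.
Stage 3: -18 dBV ≤ -7 dBV, so stage 3 doesn't engage; output -18 dBV.

-18 dBV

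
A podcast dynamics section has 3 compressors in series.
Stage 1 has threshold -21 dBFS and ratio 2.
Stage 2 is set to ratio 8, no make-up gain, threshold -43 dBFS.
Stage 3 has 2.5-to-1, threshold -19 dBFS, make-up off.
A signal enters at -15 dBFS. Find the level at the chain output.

Stage 1: -15 dBFS is 6 dB over -21 dBFS; at 2:1 that becomes 3 dB over, giving -18 dBFS.
Stage 2: 25 dB above -43 dBFS, reduced 8:1 to 3.125 dB above → -39.875 dBFS.
Stage 3: -39.875 dBFS is at or below the -19 dBFS threshold — no compression; output -39.875 dBFS.

-39.875 dBFS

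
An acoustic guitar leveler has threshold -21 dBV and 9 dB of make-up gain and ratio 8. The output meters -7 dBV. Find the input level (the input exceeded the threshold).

Stripping the +9 dB make-up gives -16 dBV at the gain stage.
The compressed level sits -16 − (-21) = 5 dB over threshold.
Undo the ratio: input overshoot = 5 × 8 = 40 dB, giving input = 19 dBV.

19 dBV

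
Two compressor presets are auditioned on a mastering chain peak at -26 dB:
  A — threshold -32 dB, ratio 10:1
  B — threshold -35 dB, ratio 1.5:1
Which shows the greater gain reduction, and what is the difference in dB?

A, by 2.4 dB

A: overshoot 6 dB → output overshoot 0.6 dB → GR 5.4 dB.
B: overshoot 9 dB → output overshoot 6 dB → GR 3 dB.
Difference: 2.4 dB in favour of A.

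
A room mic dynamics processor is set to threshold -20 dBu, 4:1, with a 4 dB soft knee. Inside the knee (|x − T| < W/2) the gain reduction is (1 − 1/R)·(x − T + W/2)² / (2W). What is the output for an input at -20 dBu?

-20.375 dBu

x − T + W/2 = -20 − (-20) + 2 = 2.
GR = (1 − 1/4) × 2² / 8 = 0.75 × 4 / 8 = 0.375 dB.
Output = -20 − 0.375 = -20.375 dBu.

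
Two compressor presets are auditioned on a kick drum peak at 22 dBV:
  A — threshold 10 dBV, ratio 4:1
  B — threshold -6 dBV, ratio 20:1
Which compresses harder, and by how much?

B, by 17.6 dB

A: GR = 12 − 12/4 = 9 dB.
B: GR = 28 − 28/20 = 26.6 dB.
B applies 17.6 dB more gain reduction.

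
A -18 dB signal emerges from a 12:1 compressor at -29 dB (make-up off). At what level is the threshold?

-30 dB

Input is 12 dB above T (since output overshoot × R = input overshoot: (-29 − T)·12 = -18 − T gives T = -30 dB).
Check: -30 + (-18 − (-30))/12 = -30 + 1 = -29 dB. ✓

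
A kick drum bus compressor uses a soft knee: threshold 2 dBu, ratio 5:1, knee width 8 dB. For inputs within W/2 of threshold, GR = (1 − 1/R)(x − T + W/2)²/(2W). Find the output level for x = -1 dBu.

-1.05 dBu

x − T + W/2 = -1 − 2 + 4 = 1.
GR = (1 − 1/5) × 1² / 16 = 0.8 × 1 / 16 = 0.05 dB.
Output = -1 − 0.05 = -1.05 dBu.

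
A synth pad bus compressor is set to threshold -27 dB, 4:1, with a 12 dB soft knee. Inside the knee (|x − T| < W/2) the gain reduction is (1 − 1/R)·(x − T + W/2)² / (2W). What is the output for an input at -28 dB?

x − T + W/2 = -28 − (-27) + 6 = 5.
GR = (1 − 1/4) × 5² / 24 = 0.75 × 25 / 24 = 0.78125 dB.
Output = -28 − 0.78125 = -28.78125 dB.

-28.78125 dB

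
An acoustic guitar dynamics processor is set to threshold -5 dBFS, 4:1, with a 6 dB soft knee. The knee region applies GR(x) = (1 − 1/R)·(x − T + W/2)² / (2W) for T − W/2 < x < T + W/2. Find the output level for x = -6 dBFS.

-6.25 dBFS

x − T + W/2 = -6 − (-5) + 3 = 2.
GR = (1 − 1/4) × 2² / 12 = 0.75 × 4 / 12 = 0.25 dB.
Output = -6 − 0.25 = -6.25 dBFS.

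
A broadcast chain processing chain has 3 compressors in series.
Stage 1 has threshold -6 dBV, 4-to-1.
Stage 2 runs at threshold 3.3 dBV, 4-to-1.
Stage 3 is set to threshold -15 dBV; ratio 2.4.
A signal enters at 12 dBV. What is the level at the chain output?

-9.375 dBV

Stage 1: 18 dB above -6 dBV, reduced 4:1 to 4.5 dB above → -1.5 dBV.
Stage 2: below threshold (-1.5 ≤ 3.3); passes unchanged; output -1.5 dBV.
Stage 3: -1.5 dBV is 13.5 dB over -15 dBV; at 2.4:1 that becomes 5.625 dB over, giving -9.375 dBV.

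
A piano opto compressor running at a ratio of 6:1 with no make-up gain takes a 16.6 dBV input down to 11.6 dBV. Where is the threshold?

10.6 dBV

Input is 6 dB above T (since output overshoot × R = input overshoot: (11.6 − T)·6 = 16.6 − T gives T = 10.6 dBV).
Check: 10.6 + (16.6 − 10.6)/6 = 10.6 + 1 = 11.6 dBV. ✓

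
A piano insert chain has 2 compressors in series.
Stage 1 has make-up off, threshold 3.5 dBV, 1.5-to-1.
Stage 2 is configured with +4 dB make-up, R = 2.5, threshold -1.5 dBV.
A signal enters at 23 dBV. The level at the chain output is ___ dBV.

Stage 1: 19.5 dB above 3.5 dBV, reduced 1.5:1 to 13 dB above → 16.5 dBV.
Stage 2: 18 dB above -1.5 dBV, reduced 2.5:1 to 7.2 dB above → 5.7 dBV; +4 dB make-up → 9.7 dBV.

9.7 dBV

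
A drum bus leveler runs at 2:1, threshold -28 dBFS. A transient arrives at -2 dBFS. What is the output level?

-2 dBFS sits 26 dB over threshold.
2:1 compression reduces that to 26/2 = 13 dB over.
That puts the output at -15 dBFS.

-15 dBFS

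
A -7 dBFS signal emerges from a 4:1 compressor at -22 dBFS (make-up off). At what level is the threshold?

Gain reduction = -7 − (-22) = 15 dB; output overshoot = GR / (R − 1) = 15 / 3 = 5 dB.
Threshold = output − output overshoot = -22 − 5 = -27 dBFS.

-27 dBFS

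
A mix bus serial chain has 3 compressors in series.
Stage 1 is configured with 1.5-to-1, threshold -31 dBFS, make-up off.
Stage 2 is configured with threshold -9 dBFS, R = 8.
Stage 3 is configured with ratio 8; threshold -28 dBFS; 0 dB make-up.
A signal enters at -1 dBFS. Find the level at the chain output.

-25.875 dBFS

Stage 1: 30 dB above -31 dBFS, reduced 1.5:1 to 20 dB above → -11 dBFS.
Stage 2: below threshold (-11 ≤ -9); passes unchanged; output -11 dBFS.
Stage 3: 17 dB above -28 dBFS, reduced 8:1 to 2.125 dB above → -25.875 dBFS.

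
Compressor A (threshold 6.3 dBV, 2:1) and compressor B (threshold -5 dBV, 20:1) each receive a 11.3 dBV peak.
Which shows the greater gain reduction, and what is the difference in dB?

B, by 12.985 dB

A: overshoot 5 dB → output overshoot 2.5 dB → GR 2.5 dB.
B: overshoot 16.3 dB → output overshoot 0.815 dB → GR 15.485 dB.
Difference: 12.985 dB in favour of B.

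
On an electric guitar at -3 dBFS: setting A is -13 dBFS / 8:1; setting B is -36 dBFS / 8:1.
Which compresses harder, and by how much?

A: GR = 10 − 10/8 = 8.75 dB.
B: GR = 33 − 33/8 = 28.875 dB.
B reduces 20.125 dB more.

B, by 20.125 dB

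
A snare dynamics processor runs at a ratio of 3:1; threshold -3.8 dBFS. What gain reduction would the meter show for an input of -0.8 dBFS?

2 dB

-0.8 dBFS exceeds the threshold by 3 dB.
After 3:1 compression the overshoot becomes 3/3 = 1 dB.
GR = overshoot in − overshoot out = 3 − 1 = 2 dB.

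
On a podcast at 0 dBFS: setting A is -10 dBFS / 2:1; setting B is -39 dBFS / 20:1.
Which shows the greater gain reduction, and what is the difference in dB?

A: GR = 10 − 10/2 = 5 dB.
B: GR = 39 − 39/20 = 37.05 dB.
B reduces 32.05 dB more.

B, by 32.05 dB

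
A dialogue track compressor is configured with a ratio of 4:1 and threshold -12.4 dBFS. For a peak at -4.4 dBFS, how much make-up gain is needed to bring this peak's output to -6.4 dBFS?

Without make-up, output = threshold + overshoot/4 = -12.4 + 2 = -10.4 dBFS.
Gap to target: 4 dB.

4 dB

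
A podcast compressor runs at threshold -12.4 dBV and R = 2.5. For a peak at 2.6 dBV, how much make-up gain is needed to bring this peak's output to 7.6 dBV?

14 dB

Overshoot 15 dB → 15/2.5 = 6 dB after compression, so the compressed level is -12.4 + 6 = -6.4 dBV.
Make-up = target − compressed = 7.6 − (-6.4) = 14 dB.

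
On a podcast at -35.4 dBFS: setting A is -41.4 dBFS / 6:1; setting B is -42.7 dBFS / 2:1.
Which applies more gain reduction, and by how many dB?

A, by 1.35 dB

A: overshoot 6 dB → output overshoot 1 dB → GR 5 dB.
B: overshoot 7.3 dB → output overshoot 3.65 dB → GR 3.65 dB.
A applies 1.35 dB more gain reduction.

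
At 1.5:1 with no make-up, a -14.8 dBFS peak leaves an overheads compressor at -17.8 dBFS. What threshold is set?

Gain reduction = -14.8 − (-17.8) = 3 dB; output overshoot = GR / (R − 1) = 3 / 0.5 = 6 dB.
Threshold = output − output overshoot = -17.8 − 6 = -23.8 dBFS.

-23.8 dBFS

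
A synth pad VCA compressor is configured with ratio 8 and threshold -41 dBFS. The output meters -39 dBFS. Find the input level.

-25 dBFS

Post-compression overshoot = -39 − (-41) = 2 dB.
Before 8:1 compression the overshoot was 2 × 8 = 16 dB, so input = -41 + 16 = -25 dBFS.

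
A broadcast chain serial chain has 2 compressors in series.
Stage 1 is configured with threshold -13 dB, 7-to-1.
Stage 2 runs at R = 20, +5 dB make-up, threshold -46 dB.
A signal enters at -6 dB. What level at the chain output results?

Stage 1: 7 dB above -13 dB, reduced 7:1 to 1 dB above → -12 dB.
Stage 2: -12 dB is 34 dB over -46 dB; at 20:1 that becomes 1.7 dB over, giving -44.3 dB; +5 dB make-up → -39.3 dB.

-39.3 dB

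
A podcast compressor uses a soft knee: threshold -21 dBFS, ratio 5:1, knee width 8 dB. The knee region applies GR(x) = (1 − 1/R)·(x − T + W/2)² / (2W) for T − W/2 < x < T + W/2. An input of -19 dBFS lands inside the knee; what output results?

x − T + W/2 = -19 − (-21) + 4 = 6.
GR = (1 − 1/5) × 6² / 16 = 0.8 × 36 / 16 = 1.8 dB.
Output = -19 − 1.8 = -20.8 dBFS.

-20.8 dBFS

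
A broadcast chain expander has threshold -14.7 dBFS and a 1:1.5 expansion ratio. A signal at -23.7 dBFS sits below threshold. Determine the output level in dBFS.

Undershoot = (-14.7) − (-23.7) = 9 dB.
At 1:1.5, that expands to 13.5 dB under threshold.
Output = -14.7 − 13.5 = -28.2 dBFS.

-28.2 dBFS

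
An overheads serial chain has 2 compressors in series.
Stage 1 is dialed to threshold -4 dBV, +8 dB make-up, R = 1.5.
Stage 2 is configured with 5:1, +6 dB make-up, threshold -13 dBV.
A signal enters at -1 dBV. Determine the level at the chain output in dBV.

Stage 1: overshoot 3 dB → 3/1.5 = 2 dB → -2 dBV; +8 dB make-up → 6 dBV.
Stage 2: 6 dBV is 19 dB over -13 dBV; at 5:1 that becomes 3.8 dB over, giving -9.2 dBV; +6 dB make-up → -3.2 dBV.

-3.2 dBV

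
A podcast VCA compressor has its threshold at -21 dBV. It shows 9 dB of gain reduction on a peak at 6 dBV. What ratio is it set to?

Input overshoot = 6 − (-21) = 27 dB.
Output overshoot = 27 − 9 = 18 dB.
Ratio = input overshoot / output overshoot = 27 / 18 = 1.5.

1.5:1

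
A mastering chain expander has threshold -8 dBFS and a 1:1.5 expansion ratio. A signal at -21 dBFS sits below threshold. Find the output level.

-27.5 dBFS

Below threshold, a 1:1.5 expander applies gain = (1.5−1)×(T − x) of attenuation.
(1.5−1) × 13 = 6.5 dB, so output = -21 − 6.5 = -27.5 dBFS.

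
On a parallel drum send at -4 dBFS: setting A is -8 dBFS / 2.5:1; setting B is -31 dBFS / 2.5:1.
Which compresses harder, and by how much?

A: 4 dB over, compressed to 1.6 dB over, so 2.4 dB of GR.
B: 27 dB over, compressed to 10.8 dB over, so 16.2 dB of GR.
B applies 13.8 dB more gain reduction.

B, by 13.8 dB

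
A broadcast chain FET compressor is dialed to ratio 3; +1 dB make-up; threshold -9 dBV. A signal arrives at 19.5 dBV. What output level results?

1.5 dBV

19.5 dBV sits 28.5 dB over threshold.
The 28.5 dB excess becomes 9.5 dB after 3:1 reduction.
That puts the output at 0.5 dBV; make-up adds 1 dB, giving 1.5 dBV.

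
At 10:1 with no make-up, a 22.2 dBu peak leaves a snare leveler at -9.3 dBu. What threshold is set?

-12.8 dBu

Input is 35 dB above T (since output overshoot × R = input overshoot: (-9.3 − T)·10 = 22.2 − T gives T = -12.8 dBu).
Check: -12.8 + (22.2 − (-12.8))/10 = -12.8 + 3.5 = -9.3 dBu. ✓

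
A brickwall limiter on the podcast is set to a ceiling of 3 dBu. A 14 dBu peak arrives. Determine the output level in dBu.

A brickwall limiter is an ∞:1 compressor: any input above the ceiling is clamped to 3 dBu.

3 dBu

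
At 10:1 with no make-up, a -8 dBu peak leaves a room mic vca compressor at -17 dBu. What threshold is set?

Input is 10 dB above T (since output overshoot × R = input overshoot: (-17 − T)·10 = -8 − T gives T = -18 dBu).
Check: -18 + (-8 − (-18))/10 = -18 + 1 = -17 dBu. ✓

-18 dBu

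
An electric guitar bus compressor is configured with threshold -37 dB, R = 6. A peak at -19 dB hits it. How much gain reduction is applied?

Overshoot = -19 − (-37) = 18 dB.
At 6:1, output sits 18/6 = 3 dB above threshold.
So the signal is attenuated by 18 − 3 = 15 dB.

15 dB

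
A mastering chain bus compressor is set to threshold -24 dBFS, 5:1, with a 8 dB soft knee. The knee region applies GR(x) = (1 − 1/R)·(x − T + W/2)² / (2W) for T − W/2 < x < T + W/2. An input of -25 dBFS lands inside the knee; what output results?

x − T + W/2 = -25 − (-24) + 4 = 3.
GR = (1 − 1/5) × 3² / 16 = 0.8 × 9 / 16 = 0.45 dB.
Output = -25 − 0.45 = -25.45 dBFS.

-25.45 dBFS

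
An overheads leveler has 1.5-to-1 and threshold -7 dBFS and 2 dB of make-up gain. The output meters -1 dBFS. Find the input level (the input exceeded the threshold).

Before make-up, the level was -1 − 2 = -3 dBFS.
Post-compression overshoot = -3 − (-7) = 4 dB.
Undo the ratio: input overshoot = 4 × 1.5 = 6 dB, giving input = -1 dBFS.

-1 dBFS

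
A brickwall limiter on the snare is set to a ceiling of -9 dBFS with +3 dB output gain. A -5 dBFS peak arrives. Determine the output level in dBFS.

A brickwall limiter is an ∞:1 compressor: any input above the ceiling is clamped to -9 dBFS.
Output gain then adds 3 dB: -9 + 3 = -6 dBFS.

-6 dBFS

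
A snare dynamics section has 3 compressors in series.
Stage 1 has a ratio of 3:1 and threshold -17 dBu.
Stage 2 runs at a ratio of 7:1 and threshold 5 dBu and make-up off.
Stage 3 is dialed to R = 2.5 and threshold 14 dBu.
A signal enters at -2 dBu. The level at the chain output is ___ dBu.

Stage 1: 15 dB above -17 dBu, reduced 3:1 to 5 dB above → -12 dBu.
Stage 2: -12 dBu is at or below the 5 dBu threshold — no compression; output -12 dBu.
Stage 3: below threshold (-12 ≤ 14); passes unchanged; output -12 dBu.

-12 dBu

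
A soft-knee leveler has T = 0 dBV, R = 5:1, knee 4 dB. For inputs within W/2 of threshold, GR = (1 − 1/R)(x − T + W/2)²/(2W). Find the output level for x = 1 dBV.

x − T + W/2 = 1 − 0 + 2 = 3.
GR = (1 − 1/5) × 3² / 8 = 0.8 × 9 / 8 = 0.9 dB.
Output = 1 − 0.9 = 0.1 dBV.

0.1 dBV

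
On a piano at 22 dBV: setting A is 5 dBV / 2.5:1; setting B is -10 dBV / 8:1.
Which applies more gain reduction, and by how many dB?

B, by 17.8 dB

A: GR = 17 − 17/2.5 = 10.2 dB.
B: GR = 32 − 32/8 = 28 dB.
Difference: 17.8 dB in favour of B.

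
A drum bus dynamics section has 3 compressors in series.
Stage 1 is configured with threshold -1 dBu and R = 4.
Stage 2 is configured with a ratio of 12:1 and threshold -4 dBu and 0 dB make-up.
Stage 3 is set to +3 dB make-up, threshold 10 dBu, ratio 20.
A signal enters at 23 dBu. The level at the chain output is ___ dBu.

Stage 1: 24 dB above -1 dBu, reduced 4:1 to 6 dB above → 5 dBu.
Stage 2: overshoot 9 dB → 9/12 = 0.75 dB → -3.25 dBu.
Stage 3: -3.25 dBu is at or below the 10 dBu threshold — no compression; make-up brings it to -0.25 dBu.

-0.25 dBu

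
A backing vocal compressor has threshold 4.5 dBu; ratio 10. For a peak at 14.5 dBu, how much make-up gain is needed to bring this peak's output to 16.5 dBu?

11 dB

Overshoot 10 dB → 10/10 = 1 dB after compression, so the compressed level is 4.5 + 1 = 5.5 dBu.
Make-up = target − compressed = 16.5 − 5.5 = 11 dB.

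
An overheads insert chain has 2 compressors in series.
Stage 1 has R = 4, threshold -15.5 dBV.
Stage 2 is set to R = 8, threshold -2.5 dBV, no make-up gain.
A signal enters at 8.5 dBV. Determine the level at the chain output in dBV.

Stage 1: overshoot 24 dB → 24/4 = 6 dB → -9.5 dBV.
Stage 2: below threshold (-9.5 ≤ -2.5); passes unchanged; output -9.5 dBV.

-9.5 dBV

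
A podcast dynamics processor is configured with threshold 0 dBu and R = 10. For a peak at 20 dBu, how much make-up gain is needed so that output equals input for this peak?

Without make-up, output = threshold + overshoot/10 = 0 + 2 = 2 dBu.
Gap to target: 18 dB.

18 dB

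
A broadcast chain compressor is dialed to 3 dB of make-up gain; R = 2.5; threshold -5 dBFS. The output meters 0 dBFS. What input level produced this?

Remove make-up: 0 − 3 = -3 dBFS.
Post-compression overshoot = -3 − (-5) = 2 dB.
Before 2.5:1 compression the overshoot was 2 × 2.5 = 5 dB, so input = -5 + 5 = 0 dBFS.

0 dBFS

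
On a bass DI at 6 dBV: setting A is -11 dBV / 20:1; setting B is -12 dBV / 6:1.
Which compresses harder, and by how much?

A: 17 dB over, compressed to 0.85 dB over, so 16.15 dB of GR.
B: 18 dB over, compressed to 3 dB over, so 15 dB of GR.
A applies 1.15 dB more gain reduction.

A, by 1.15 dB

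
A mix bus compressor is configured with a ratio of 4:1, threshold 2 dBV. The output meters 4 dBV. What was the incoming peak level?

That's 2 dB above the 2 dBV threshold.
Undo the ratio: input overshoot = 2 × 4 = 8 dB, giving input = 10 dBV.

10 dBV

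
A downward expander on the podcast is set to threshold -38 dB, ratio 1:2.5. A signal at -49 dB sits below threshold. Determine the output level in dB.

Undershoot = (-38) − (-49) = 11 dB.
At 1:2.5, that expands to 27.5 dB under threshold.
Output = -38 − 27.5 = -65.5 dB.

-65.5 dB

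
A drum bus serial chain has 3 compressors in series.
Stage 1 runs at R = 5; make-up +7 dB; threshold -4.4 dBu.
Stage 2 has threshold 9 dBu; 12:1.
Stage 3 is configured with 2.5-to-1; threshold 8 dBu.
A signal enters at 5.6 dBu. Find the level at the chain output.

4.6 dBu

Stage 1: 10 dB above -4.4 dBu, reduced 5:1 to 2 dB above → -2.4 dBu; +7 dB make-up → 4.6 dBu.
Stage 2: below threshold (4.6 ≤ 9); passes unchanged; output 4.6 dBu.
Stage 3: 4.6 dBu is at or below the 8 dBu threshold — no compression; output 4.6 dBu.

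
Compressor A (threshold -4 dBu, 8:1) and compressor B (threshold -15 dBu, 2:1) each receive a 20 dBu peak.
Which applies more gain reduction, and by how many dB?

A: GR = 24 − 24/8 = 21 dB.
B: GR = 35 − 35/2 = 17.5 dB.
A applies 3.5 dB more gain reduction.

A, by 3.5 dB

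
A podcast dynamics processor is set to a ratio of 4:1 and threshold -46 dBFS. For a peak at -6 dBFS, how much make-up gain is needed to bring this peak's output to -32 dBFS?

The peak compresses to -46 + 40/4 = -36 dBFS.
To reach -32 dBFS requires -32 − (-36) = 4 dB of make-up.

4 dB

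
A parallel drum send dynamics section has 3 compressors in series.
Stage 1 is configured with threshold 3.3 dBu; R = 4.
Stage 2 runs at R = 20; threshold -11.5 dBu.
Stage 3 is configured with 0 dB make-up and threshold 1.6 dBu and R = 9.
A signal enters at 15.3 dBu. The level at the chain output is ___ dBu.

-10.61 dBu

Stage 1: 15.3 dBu is 12 dB over 3.3 dBu; at 4:1 that becomes 3 dB over, giving 6.3 dBu.
Stage 2: 17.8 dB above -11.5 dBu, reduced 20:1 to 0.89 dB above → -10.61 dBu.
Stage 3: -10.61 dBu ≤ 1.6 dBu, so stage 3 doesn't engage; output -10.61 dBu.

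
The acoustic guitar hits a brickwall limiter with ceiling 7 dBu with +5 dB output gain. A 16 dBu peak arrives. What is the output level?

12 dBu

The limiter clamps the peak to its 7 dBu ceiling.
Output gain then adds 5 dB: 7 + 5 = 12 dBu.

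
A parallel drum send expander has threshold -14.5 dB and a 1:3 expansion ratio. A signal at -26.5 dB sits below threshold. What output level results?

-50.5 dB

Below threshold, a 1:3 expander applies gain = (3−1)×(T − x) of attenuation.
(3−1) × 12 = 24 dB, so output = -26.5 − 24 = -50.5 dB.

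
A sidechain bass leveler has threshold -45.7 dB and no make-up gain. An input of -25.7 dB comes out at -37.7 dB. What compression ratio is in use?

Input overshoot = -25.7 − (-45.7) = 20 dB; output overshoot = -37.7 − (-45.7) = 8 dB.
Ratio = 20 / 8 = 2.5.

2.5:1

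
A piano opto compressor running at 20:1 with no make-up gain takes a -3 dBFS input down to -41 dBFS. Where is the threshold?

-43 dBFS

Input is 40 dB above T (since output overshoot × R = input overshoot: (-41 − T)·20 = -3 − T gives T = -43 dBFS).
Check: -43 + (-3 − (-43))/20 = -43 + 2 = -41 dBFS. ✓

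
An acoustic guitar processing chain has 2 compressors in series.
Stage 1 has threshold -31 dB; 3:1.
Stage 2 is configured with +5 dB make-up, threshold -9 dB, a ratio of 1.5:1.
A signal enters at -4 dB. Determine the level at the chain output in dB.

Stage 1: 27 dB above -31 dB, reduced 3:1 to 9 dB above → -22 dB.
Stage 2: -22 dB ≤ -9 dB, so stage 2 doesn't engage; make-up brings it to -17 dB.

-17 dB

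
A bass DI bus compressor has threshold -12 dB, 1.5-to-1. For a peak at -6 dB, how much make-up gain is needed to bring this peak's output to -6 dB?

2 dB

The peak compresses to -12 + 6/1.5 = -8 dB.
To reach -6 dB requires -6 − (-8) = 2 dB of make-up.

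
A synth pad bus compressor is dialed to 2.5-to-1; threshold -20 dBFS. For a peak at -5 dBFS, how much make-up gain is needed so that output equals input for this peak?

9 dB

The peak compresses to -20 + 15/2.5 = -14 dBFS.
To reach -5 dBFS requires -5 − (-14) = 9 dB of make-up.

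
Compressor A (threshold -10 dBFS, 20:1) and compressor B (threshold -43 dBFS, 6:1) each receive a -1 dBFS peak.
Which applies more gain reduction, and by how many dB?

B, by 26.45 dB

A: GR = 9 − 9/20 = 8.55 dB.
B: GR = 42 − 42/6 = 35 dB.
B reduces 26.45 dB more.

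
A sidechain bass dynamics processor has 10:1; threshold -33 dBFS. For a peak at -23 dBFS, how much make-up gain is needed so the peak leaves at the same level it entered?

The peak compresses to -33 + 10/10 = -32 dBFS.
To reach -23 dBFS requires -23 − (-32) = 9 dB of make-up.

9 dB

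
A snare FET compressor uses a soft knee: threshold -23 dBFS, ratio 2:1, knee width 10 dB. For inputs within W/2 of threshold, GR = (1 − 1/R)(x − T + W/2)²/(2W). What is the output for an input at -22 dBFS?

-22.9 dBFS

x − T + W/2 = -22 − (-23) + 5 = 6.
GR = (1 − 1/2) × 6² / 20 = 0.5 × 36 / 20 = 0.9 dB.
Output = -22 − 0.9 = -22.9 dBFS.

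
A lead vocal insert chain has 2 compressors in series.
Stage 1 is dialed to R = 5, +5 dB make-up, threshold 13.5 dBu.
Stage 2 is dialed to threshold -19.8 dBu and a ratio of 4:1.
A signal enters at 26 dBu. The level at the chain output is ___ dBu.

Stage 1: overshoot 12.5 dB → 12.5/5 = 2.5 dB → 16 dBu; +5 dB make-up → 21 dBu.
Stage 2: 21 dBu is 40.8 dB over -19.8 dBu; at 4:1 that becomes 10.2 dB over, giving -9.6 dBu.

-9.6 dBu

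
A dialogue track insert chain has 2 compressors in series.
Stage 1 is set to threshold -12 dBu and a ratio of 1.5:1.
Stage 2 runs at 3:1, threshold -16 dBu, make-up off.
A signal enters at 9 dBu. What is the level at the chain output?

-10 dBu

Stage 1: 21 dB above -12 dBu, reduced 1.5:1 to 14 dB above → 2 dBu.
Stage 2: overshoot 18 dB → 18/3 = 6 dB → -10 dBu.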